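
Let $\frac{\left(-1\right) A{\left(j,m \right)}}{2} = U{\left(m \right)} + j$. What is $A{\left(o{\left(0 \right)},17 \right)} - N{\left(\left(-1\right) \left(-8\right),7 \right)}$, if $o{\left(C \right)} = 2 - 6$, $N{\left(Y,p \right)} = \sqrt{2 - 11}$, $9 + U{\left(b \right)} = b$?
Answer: $-8 - 3 i \approx -8.0 - 3.0 i$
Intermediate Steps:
$U{\left(b \right)} = -9 + b$
$N{\left(Y,p \right)} = 3 i$ ($N{\left(Y,p \right)} = \sqrt{-9} = 3 i$)
$o{\left(C \right)} = -4$ ($o{\left(C \right)} = 2 - 6 = -4$)
$A{\left(j,m \right)} = 18 - 2 j - 2 m$ ($A{\left(j,m \right)} = - 2 \left(\left(-9 + m\right) + j\right) = - 2 \left(-9 + j + m\right) = 18 - 2 j - 2 m$)
$A{\left(o{\left(0 \right)},17 \right)} - N{\left(\left(-1\right) \left(-8\right),7 \right)} = \left(18 - -8 - 34\right) - 3 i = \left(18 + 8 - 34\right) - 3 i = -8 - 3 i$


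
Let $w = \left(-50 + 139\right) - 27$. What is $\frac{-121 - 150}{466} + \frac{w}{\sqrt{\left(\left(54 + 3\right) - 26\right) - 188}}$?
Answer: $- \frac{271}{466} - \frac{62 i \sqrt{157}}{157} \approx -0.58154 - 4.9481 i$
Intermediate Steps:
$w = 62$ ($w = 89 - 27 = 62$)
$\frac{-121 - 150}{466} + \frac{w}{\sqrt{\left(\left(54 + 3\right) - 26\right) - 188}} = \frac{-121 - 150}{466} + \frac{62}{\sqrt{\left(\left(54 + 3\right) - 26\right) - 188}} = \left(-121 - 150\right) \frac{1}{466} + \frac{62}{\sqrt{\left(57 - 26\right) - 188}} = \left(-271\right) \frac{1}{466} + \frac{62}{\sqrt{31 - 188}} = - \frac{271}{466} + \frac{62}{\sqrt{-157}} = - \frac{271}{466} + \frac{62}{i \sqrt{157}} = - \frac{271}{466} + 62 \left(- \frac{i \sqrt{157}}{157}\right) = - \frac{271}{466} - \frac{62 i \sqrt{157}}{157}$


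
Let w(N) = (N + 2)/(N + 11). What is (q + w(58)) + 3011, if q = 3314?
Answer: 145495/23 ≈ 6325.9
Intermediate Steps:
w(N) = (2 + N)/(11 + N)
(q + w(58)) + 3011 = (3314 + (2 + 58)/(11 + 58)) + 3011 = (3314 + 60/69) + 3011 = (3314 + (1/69)*60) + 3011 = (3314 + 20/23) + 3011 = 76242/23 + 3011 = 145495/23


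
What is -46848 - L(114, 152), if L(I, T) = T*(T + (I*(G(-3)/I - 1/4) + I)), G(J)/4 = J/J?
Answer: -83556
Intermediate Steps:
G(J) = 4 (G(J) = 4*(J/J) = 4*1 = 4)
L(I, T) = T*(I + T + I*(-¼ + 4/I)) (L(I, T) = T*(T + (I*(4/I - 1/4) + I)) = T*(T + (I*(4/I - 1*¼) + I)) = T*(T + (I*(4/I - ¼) + I)) = T*(T + (I*(-¼ + 4/I) + I)) = T*(T + (I + I*(-¼ + 4/I))) = T*(I + T + I*(-¼ + 4/I)))
-46848 - L(114, 152) = -46848 - 152*(16 + 3*114 + 4*152)/4 = -46848 - 152*(16 + 342 + 608)/4 = -46848 - 152*966/4 = -46848 - 1*36708 = -46848 - 36708 = -83556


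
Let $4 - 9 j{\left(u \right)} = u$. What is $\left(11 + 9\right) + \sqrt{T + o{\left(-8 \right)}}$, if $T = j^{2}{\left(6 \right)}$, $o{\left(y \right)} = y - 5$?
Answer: $20 + \frac{i \sqrt{1049}}{9} \approx 20.0 + 3.5987 i$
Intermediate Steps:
$o{\left(y \right)} = -5 + y$ ($o{\left(y \right)} = y - 5 = -5 + y$)
$j{\left(u \right)} = \frac{4}{9} - \frac{u}{9}$
$T = \frac{4}{81}$ ($T = \left(\frac{4}{9} - \frac{2}{3}\right)^{2} = \left(- \frac{2}{9}\right)^{2} = \frac{4}{81} \approx 0.049383$)
$\left(11 + 9\right) + \sqrt{T + o{\left(-8 \right)}} = \left(11 + 9\right) + \sqrt{\frac{4}{81} - 13} = 20 + \sqrt{\frac{4}{81} - 13} = 20 + \sqrt{- \frac{1049}{81}} = 20 + \frac{i \sqrt{1049}}{9}$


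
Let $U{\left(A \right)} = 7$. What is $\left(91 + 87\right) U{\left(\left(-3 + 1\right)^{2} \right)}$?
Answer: $1246$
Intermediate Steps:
$\left(91 + 87\right) U{\left(\left(-3 + 1\right)^{2} \right)} = \left(91 + 87\right) 7 = 178 \cdot 7 = 1246$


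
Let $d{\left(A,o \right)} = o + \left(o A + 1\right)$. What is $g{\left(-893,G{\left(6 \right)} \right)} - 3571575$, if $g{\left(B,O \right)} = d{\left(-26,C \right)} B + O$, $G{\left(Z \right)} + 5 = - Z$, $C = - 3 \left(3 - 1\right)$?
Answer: $-3706429$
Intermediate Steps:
$C = -6$ ($C = \left(-3\right) 2 = -6$)
$d{\left(A,o \right)} = 1 + o + A o$ ($d{\left(A,o \right)} = o + \left(A o + 1\right) = o + \left(1 + A o\right) = 1 + o + A o$)
$G{\left(Z \right)} = -5 - Z$
$g{\left(B,O \right)} = O + 151 B$ ($g{\left(B,O \right)} = \left(1 - 6 - -156\right) B + O = \left(1 - 6 + 156\right) B + O = 151 B + O = O + 151 B$)
$g{\left(-893,G{\left(6 \right)} \right)} - 3571575 = \left(\left(-5 - 6\right) + 151 \left(-893\right)\right) - 3571575 = \left(\left(-5 - 6\right) - 134843\right) - 3571575 = \left(-11 - 134843\right) - 3571575 = -134854 - 3571575 = -3706429$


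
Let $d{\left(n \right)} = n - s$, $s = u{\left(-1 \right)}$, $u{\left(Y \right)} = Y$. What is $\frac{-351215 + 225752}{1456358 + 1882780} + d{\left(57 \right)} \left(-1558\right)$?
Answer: $- \frac{100579330565}{1113046} \approx -90364.0$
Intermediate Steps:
$s = -1$
$d{\left(n \right)} = 1 + n$ ($d{\left(n \right)} = n - -1 = n + 1 = 1 + n$)
$\frac{-351215 + 225752}{1456358 + 1882780} + d{\left(57 \right)} \left(-1558\right) = \frac{-351215 + 225752}{1456358 + 1882780} + \left(1 + 57\right) \left(-1558\right) = - \frac{125463}{3339138} + 58 \left(-1558\right) = \left(-125463\right) \frac{1}{3339138} - 90364 = - \frac{41821}{1113046} - 90364 = - \frac{100579330565}{1113046}$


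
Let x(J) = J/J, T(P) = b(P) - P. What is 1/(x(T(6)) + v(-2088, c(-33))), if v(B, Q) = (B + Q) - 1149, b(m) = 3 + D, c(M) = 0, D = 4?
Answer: -1/3236 ≈ -0.00030902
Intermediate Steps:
b(m) = 7 (b(m) = 3 + 4 = 7)
v(B, Q) = -1149 + B + Q
T(P) = 7 - P
x(J) = 1
1/(x(T(6)) + v(-2088, c(-33))) = 1/(1 + (-1149 - 2088 + 0)) = 1/(1 - 3237) = 1/(-3236) = -1/3236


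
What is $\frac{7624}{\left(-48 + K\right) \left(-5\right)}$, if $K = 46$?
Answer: $\frac{3812}{5} \approx 762.4$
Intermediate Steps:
$\frac{7624}{\left(-48 + K\right) \left(-5\right)} = \frac{7624}{\left(-48 + 46\right) \left(-5\right)} = \frac{7624}{\left(-2\right) \left(-5\right)} = \frac{7624}{10} = 7624 \cdot \frac{1}{10} = \frac{3812}{5}$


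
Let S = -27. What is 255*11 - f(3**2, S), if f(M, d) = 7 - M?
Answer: 2807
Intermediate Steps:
255*11 - f(3**2, S) = 255*11 - (7 - 1*3**2) = 2805 - (7 - 1*9) = 2805 - (7 - 9) = 2805 - 1*(-2) = 2805 + 2 = 2807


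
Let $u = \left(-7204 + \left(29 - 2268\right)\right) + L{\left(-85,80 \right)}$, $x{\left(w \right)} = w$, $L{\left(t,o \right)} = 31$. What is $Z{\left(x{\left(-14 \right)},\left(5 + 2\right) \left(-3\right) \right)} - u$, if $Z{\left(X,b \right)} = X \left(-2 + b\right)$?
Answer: $9734$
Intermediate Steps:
$u = -9412$ ($u = \left(-7204 + \left(29 - 2268\right)\right) + 31 = \left(-7204 - 2239\right) + 31 = -9443 + 31 = -9412$)
$Z{\left(x{\left(-14 \right)},\left(5 + 2\right) \left(-3\right) \right)} - u = - 14 \left(-2 + \left(5 + 2\right) \left(-3\right)\right) - -9412 = - 14 \left(-2 + 7 \left(-3\right)\right) + 9412 = - 14 \left(-2 - 21\right) + 9412 = \left(-14\right) \left(-23\right) + 9412 = 322 + 9412 = 9734$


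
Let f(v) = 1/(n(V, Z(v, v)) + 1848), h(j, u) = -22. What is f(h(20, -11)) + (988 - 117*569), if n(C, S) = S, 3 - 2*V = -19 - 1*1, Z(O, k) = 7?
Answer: -121660174/1855 ≈ -65585.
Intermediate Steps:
V = 23/2 (V = 3/2 - (-19 - 1*1)/2 = 3/2 - (-19 - 1)/2 = 3/2 - ½*(-20) = 3/2 + 10 = 23/2 ≈ 11.500)
f(v) = 1/1855 (f(v) = 1/(7 + 1848) = 1/1855)
f(h(20, -11)) + (988 - 117*569) = 1/1855 + (988 - 117*569) = 1/1855 + (988 - 66573) = 1/1855 - 65585 = -121660174/1855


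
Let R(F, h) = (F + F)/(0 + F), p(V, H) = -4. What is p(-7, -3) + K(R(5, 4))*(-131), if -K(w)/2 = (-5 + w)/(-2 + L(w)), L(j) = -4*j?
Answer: 373/5 ≈ 74.600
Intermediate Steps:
R(F, h) = 2 (R(F, h) = (2*F)/F = 2)
K(w) = -2*(-5 + w)/(-2 - 4*w)
p(-7, -3) + K(R(5, 4))*(-131) = -4 + ((-5 + 2)/(1 + 2*2))*(-131) = -4 + (-3/(1 + 4))*(-131) = -4 + (-3/5)*(-131) = -4 + ((1/5)*(-3))*(-131) = -4 - 3/5*(-131) = -4 + 393/5 = 373/5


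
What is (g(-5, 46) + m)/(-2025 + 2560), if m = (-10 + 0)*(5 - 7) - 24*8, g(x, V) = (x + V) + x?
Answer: -136/535 ≈ -0.25421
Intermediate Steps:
g(x, V) = V + 2*x (g(x, V) = (V + x) + x = V + 2*x)
m = -172 (m = -10*(-2) - 192 = 20 - 192 = -172)
(g(-5, 46) + m)/(-2025 + 2560) = ((46 + 2*(-5)) - 172)/(-2025 + 2560) = ((46 - 10) - 172)/535 = (36 - 172)*(1/535) = -136*1/535 = -136/535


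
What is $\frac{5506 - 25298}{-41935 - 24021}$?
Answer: $\frac{4948}{16489} \approx 0.30008$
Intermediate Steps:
$\frac{5506 - 25298}{-41935 - 24021} = - \frac{19792}{-65956} = \left(-19792\right) \left(- \frac{1}{65956}\right) = \frac{4948}{16489}$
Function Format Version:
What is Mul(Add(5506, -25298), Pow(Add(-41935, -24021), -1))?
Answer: Rational(4948, 16489) ≈ 0.30008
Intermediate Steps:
Mul(Add(5506, -25298), Pow(Add(-41935, -24021), -1)) = Mul(-19792, Pow(-65956, -1)) = Mul(-19792, Rational(-1, 65956)) = Rational(4948, 16489)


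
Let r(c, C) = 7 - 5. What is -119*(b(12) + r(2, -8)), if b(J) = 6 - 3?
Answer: -595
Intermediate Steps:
r(c, C) = 2
b(J) = 3
-119*(b(12) + r(2, -8)) = -119*(3 + 2) = -119*5 = -595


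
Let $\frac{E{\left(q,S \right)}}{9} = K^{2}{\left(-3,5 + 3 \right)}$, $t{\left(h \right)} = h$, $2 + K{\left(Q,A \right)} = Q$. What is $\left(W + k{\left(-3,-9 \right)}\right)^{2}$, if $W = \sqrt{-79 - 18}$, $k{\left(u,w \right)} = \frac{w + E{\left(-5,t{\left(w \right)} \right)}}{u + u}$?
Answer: $\left(-36 + i \sqrt{97}\right)^{2} \approx 1199.0 - 709.12 i$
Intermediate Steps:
$K{\left(Q,A \right)} = -2 + Q$
$E{\left(q,S \right)} = 225$ ($E{\left(q,S \right)} = 9 \left(-2 - 3\right)^{2} = 9 \left(-5\right)^{2} = 9 \cdot 25 = 225$)
$k{\left(u,w \right)} = \frac{225 + w}{2 u}$ ($k{\left(u,w \right)} = \frac{w + 225}{u + u} = \frac{225 + w}{2 u}$)
$W = i \sqrt{97}$ ($W = \sqrt{-97} = i \sqrt{97} \approx 9.8489 i$)
$\left(W + k{\left(-3,-9 \right)}\right)^{2} = \left(i \sqrt{97} + \frac{225 - 9}{2 \left(-3\right)}\right)^{2} = \left(i \sqrt{97} + \frac{1}{2} \left(- \frac{1}{3}\right) 216\right)^{2} = \left(i \sqrt{97} - 36\right)^{2} = \left(-36 + i \sqrt{97}\right)^{2}$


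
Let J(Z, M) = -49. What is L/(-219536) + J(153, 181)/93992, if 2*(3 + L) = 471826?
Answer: -173315703/161208029 ≈ -1.0751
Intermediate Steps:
L = 235910 (L = -3 + (½)*471826 = -3 + 235913 = 235910)
L/(-219536) + J(153, 181)/93992 = 235910/(-219536) - 49/93992 = 235910*(-1/219536) - 49*1/93992 = -117955/109768 - 49/93992 = -173315703/161208029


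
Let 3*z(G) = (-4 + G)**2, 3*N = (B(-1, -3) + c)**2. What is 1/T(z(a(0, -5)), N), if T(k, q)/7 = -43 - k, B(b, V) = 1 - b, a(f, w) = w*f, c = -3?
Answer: -3/1015 ≈ -0.0029557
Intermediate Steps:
a(f, w) = f*w
N = 1/3 (N = ((1 - 1*(-1)) - 3)**2/3 = ((1 + 1) - 3)**2/3 = (2 - 3)**2/3 = (1/3)*(-1)**2 = (1/3)*1 = 1/3 ≈ 0.33333)
z(G) = (-4 + G)**2/3
T(k, q) = -301 - 7*k (T(k, q) = 7*(-43 - k) = -301 - 7*k)
1/T(z(a(0, -5)), N) = 1/(-301 - 7*(-4 + 0*(-5))**2/3) = 1/(-301 - 7*(-4 + 0)**2/3) = 1/(-301 - 7*(-4)**2/3) = 1/(-301 - 7*16/3) = 1/(-301 - 112/3) = 1/(-1015/3) = -3/1015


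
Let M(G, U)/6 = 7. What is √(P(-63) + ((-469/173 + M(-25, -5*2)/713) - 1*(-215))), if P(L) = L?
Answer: √2272325040033/123349 ≈ 12.221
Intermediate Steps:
M(G, U) = 42 (M(G, U) = 6*7 = 42)
√(P(-63) + ((-469/173 + M(-25, -5*2)/713) - 1*(-215))) = √(-63 + ((-469/173 + 42/713) - 1*(-215))) = √(-63 + ((-469*1/173 + 42*(1/713)) + 215)) = √(-63 + ((-469/173 + 42/713) + 215)) = √(-63 + (-327131/123349 + 215)) = √(-63 + 26192904/123349) = √(18421917/123349) = √2272325040033/123349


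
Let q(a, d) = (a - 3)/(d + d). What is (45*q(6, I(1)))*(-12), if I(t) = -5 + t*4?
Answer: 810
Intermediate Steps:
I(t) = -5 + 4*t
q(a, d) = (-3 + a)/(2*d) (q(a, d) = (-3 + a)/((2*d)) = (-3 + a)*(1/(2*d)) = (-3 + a)/(2*d))
(45*q(6, I(1)))*(-12) = (45*((-3 + 6)/(2*(-5 + 4*1))))*(-12) = (45*((1/2)*3/(-5 + 4)))*(-12) = (45*((1/2)*3/(-1)))*(-12) = (45*((1/2)*(-1)*3))*(-12) = (45*(-3/2))*(-12) = -135/2*(-12) = 810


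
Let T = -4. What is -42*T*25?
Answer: 4200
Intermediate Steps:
-42*T*25 = -42*(-4)*25 = 168*25 = 4200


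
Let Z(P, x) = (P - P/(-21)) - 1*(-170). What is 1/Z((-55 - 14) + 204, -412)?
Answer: 7/2180 ≈ 0.0032110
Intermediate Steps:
Z(P, x) = 170 + 22*P/21 (Z(P, x) = (P - P*(-1)/21) + 170 = (P - (-1)*P/21) + 170 = (P + P/21) + 170 = 22*P/21 + 170 = 170 + 22*P/21)
1/Z((-55 - 14) + 204, -412) = 1/(170 + 22*((-55 - 14) + 204)/21) = 1/(170 + 22*(-69 + 204)/21) = 1/(170 + (22/21)*135) = 1/(170 + 990/7) = 1/(2180/7) = 7/2180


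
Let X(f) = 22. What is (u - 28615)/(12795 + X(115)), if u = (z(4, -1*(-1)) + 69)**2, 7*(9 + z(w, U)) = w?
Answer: -1222359/628033 ≈ -1.9463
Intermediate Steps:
z(w, U) = -9 + w/7
u = 179776/49 (u = ((-9 + (1/7)*4) + 69)**2 = ((-9 + 4/7) + 69)**2 = (-59/7 + 69)**2 = (424/7)**2 = 179776/49 ≈ 3668.9)
(u - 28615)/(12795 + X(115)) = (179776/49 - 28615)/(12795 + 22) = -1222359/49/12817 = -1222359/49*1/12817 = -1222359/628033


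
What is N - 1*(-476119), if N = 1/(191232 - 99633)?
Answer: 43612024282/91599 ≈ 4.7612e+5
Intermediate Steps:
N = 1/91599 ≈ 1.0917e-5
N - 1*(-476119) = 1/91599 - 1*(-476119) = 1/91599 + 476119 = 43612024282/91599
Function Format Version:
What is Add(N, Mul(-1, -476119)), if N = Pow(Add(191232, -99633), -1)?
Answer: Rational(43612024282, 91599) ≈ 4.7612e+5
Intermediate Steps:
N = Rational(1, 91599) (N = Pow(91599, -1) = Rational(1, 91599) ≈ 1.0917e-5)
Add(N, Mul(-1, -476119)) = Add(Rational(1, 91599), Mul(-1, -476119)) = Add(Rational(1, 91599), 476119) = Rational(43612024282, 91599)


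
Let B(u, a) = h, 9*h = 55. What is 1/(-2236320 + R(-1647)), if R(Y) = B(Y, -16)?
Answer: -9/20126825 ≈ -4.4716e-7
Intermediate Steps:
h = 55/9 (h = (⅑)*55 = 55/9 ≈ 6.1111)
B(u, a) = 55/9
R(Y) = 55/9
1/(-2236320 + R(-1647)) = 1/(-2236320 + 55/9) = 1/(-20126825/9) = -9/20126825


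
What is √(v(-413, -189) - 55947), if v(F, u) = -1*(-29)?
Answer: I*√55918 ≈ 236.47*I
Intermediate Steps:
v(F, u) = 29
√(v(-413, -189) - 55947) = √(29 - 55947) = √(-55918) = I*√55918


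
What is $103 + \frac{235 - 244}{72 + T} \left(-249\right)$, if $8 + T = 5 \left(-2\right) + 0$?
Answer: $\frac{289}{2} \approx 144.5$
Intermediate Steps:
$T = -18$ ($T = -8 + \left(5 \left(-2\right) + 0\right) = -8 + \left(-10 + 0\right) = -8 - 10 = -18$)
$103 + \frac{235 - 244}{72 + T} \left(-249\right) = 103 + \frac{235 - 244}{72 - 18} \left(-249\right) = 103 + - \frac{9}{54} \left(-249\right) = 103 + \left(-9\right) \frac{1}{54} \left(-249\right) = 103 - - \frac{83}{2} = 103 + \frac{83}{2} = \frac{289}{2}$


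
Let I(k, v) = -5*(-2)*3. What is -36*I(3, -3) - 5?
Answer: -1085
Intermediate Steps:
I(k, v) = 30 (I(k, v) = 10*3 = 30)
-36*I(3, -3) - 5 = -36*30 - 5 = -1080 - 5 = -1085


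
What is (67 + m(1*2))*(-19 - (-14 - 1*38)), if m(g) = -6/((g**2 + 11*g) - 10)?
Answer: 17589/8 ≈ 2198.6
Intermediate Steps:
m(g) = -6/(-10 + g**2 + 11*g)
(67 + m(1*2))*(-19 - (-14 - 1*38)) = (67 - 6/(-10 + (1*2)**2 + 11*(1*2)))*(-19 - (-14 - 1*38)) = (67 - 6/(-10 + 2**2 + 11*2))*(-19 - (-14 - 38)) = (67 - 6/(-10 + 4 + 22))*(-19 - 1*(-52)) = (67 - 6/16)*(-19 + 52) = (67 - 6*1/16)*33 = (67 - 3/8)*33 = (533/8)*33 = 17589/8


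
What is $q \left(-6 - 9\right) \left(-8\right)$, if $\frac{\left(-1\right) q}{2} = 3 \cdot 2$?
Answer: $-1440$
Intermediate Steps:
$q = -12$ ($q = - 2 \cdot 3 \cdot 2 = \left(-2\right) 6 = -12$)
$q \left(-6 - 9\right) \left(-8\right) = - 12 \left(-6 - 9\right) \left(-8\right) = \left(-12\right) \left(-15\right) \left(-8\right) = 180 \left(-8\right) = -1440$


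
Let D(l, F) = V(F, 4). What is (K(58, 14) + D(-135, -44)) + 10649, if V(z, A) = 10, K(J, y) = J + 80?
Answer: 10797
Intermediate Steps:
K(J, y) = 80 + J
D(l, F) = 10
(K(58, 14) + D(-135, -44)) + 10649 = ((80 + 58) + 10) + 10649 = (138 + 10) + 10649 = 148 + 10649 = 10797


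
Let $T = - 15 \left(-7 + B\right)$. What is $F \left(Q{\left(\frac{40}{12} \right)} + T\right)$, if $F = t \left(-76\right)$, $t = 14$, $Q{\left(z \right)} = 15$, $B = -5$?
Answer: $-207480$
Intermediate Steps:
$T = 180$ ($T = - 15 \left(-7 - 5\right) = \left(-15\right) \left(-12\right) = 180$)
$F = -1064$ ($F = 14 \left(-76\right) = -1064$)
$F \left(Q{\left(\frac{40}{12} \right)} + T\right) = - 1064 \left(15 + 180\right) = \left(-1064\right) 195 = -207480$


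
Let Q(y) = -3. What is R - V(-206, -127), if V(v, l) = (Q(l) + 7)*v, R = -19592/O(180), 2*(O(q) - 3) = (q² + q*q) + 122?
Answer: 3341343/4058 ≈ 823.40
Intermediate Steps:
O(q) = 64 + q² (O(q) = 3 + ((q² + q*q) + 122)/2 = 3 + ((q² + q²) + 122)/2 = 3 + (2*q² + 122)/2 = 3 + (122 + 2*q²)/2 = 3 + (61 + q²) = 64 + q²)
R = -2449/4058 (R = -19592/(64 + 180²) = -19592/(64 + 32400) = -19592/32464 = -19592*1/32464 = -2449/4058 ≈ -0.60350)
V(v, l) = 4*v (V(v, l) = (-3 + 7)*v = 4*v)
R - V(-206, -127) = -2449/4058 - 4*(-206) = -2449/4058 - 1*(-824) = -2449/4058 + 824 = 3341343/4058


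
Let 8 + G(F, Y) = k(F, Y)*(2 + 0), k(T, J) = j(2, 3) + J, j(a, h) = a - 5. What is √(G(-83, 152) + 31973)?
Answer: √32263 ≈ 179.62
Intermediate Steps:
j(a, h) = -5 + a
k(T, J) = -3 + J (k(T, J) = (-5 + 2) + J = -3 + J)
G(F, Y) = -14 + 2*Y (G(F, Y) = -8 + (-3 + Y)*(2 + 0) = -8 + (-3 + Y)*2 = -8 + (-6 + 2*Y) = -14 + 2*Y)
√(G(-83, 152) + 31973) = √((-14 + 2*152) + 31973) = √((-14 + 304) + 31973) = √(290 + 31973) = √32263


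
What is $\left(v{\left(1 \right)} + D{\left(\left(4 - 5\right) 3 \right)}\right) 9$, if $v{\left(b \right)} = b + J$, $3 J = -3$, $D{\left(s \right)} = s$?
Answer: $-27$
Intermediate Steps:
$J = -1$ ($J = \frac{1}{3} \left(-3\right) = -1$)
$v{\left(b \right)} = -1 + b$ ($v{\left(b \right)} = b - 1 = -1 + b$)
$\left(v{\left(1 \right)} + D{\left(\left(4 - 5\right) 3 \right)}\right) 9 = \left(\left(-1 + 1\right) + \left(4 - 5\right) 3\right) 9 = \left(0 - 3\right) 9 = \left(-3\right) 9 = -27$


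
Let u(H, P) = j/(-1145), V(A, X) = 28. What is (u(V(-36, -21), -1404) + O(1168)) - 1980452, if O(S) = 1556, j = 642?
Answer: -2265836562/1145 ≈ -1.9789e+6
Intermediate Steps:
u(H, P) = -642/1145 (u(H, P) = 642/(-1145) = 642*(-1/1145) = -642/1145)
(u(V(-36, -21), -1404) + O(1168)) - 1980452 = (-642/1145 + 1556) - 1980452 = 1780978/1145 - 1980452 = -2265836562/1145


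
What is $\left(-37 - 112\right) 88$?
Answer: $-13112$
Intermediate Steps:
$\left(-37 - 112\right) 88 = \left(-149\right) 88 = -13112$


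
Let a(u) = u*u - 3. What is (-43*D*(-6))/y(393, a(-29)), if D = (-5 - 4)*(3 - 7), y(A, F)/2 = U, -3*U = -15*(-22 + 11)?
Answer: -4644/55 ≈ -84.436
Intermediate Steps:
a(u) = -3 + u² (a(u) = u² - 3 = -3 + u²)
U = -55 (U = -(-5)*(-22 + 11) = -(-5)*(-11) = -⅓*165 = -55)
y(A, F) = -110 (y(A, F) = 2*(-55) = -110)
D = 36 (D = -9*(-4) = 36)
(-43*D*(-6))/y(393, a(-29)) = (-43*36*(-6))/(-110) = -1548*(-6)*(-1/110) = 9288*(-1/110) = -4644/55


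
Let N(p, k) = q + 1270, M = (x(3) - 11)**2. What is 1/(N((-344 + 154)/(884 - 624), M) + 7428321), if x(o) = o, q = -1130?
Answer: 1/7428461 ≈ 1.3462e-7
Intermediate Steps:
M = 64 (M = (3 - 11)**2 = (-8)**2 = 64)
N(p, k) = 140 (N(p, k) = -1130 + 1270 = 140)
1/(N((-344 + 154)/(884 - 624), M) + 7428321) = 1/(140 + 7428321) = 1/7428461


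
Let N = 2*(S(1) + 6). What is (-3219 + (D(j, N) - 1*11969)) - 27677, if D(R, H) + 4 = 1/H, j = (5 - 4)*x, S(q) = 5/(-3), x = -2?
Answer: -1114591/26 ≈ -42869.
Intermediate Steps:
S(q) = -5/3 (S(q) = 5*(-⅓) = -5/3)
j = -2 (j = (5 - 4)*(-2) = 1*(-2) = -2)
N = 26/3 (N = 2*(-5/3 + 6) = 2*(13/3) = 26/3 ≈ 8.6667)
D(R, H) = -4 + 1/H
(-3219 + (D(j, N) - 1*11969)) - 27677 = (-3219 + ((-4 + 1/(26/3)) - 1*11969)) - 27677 = (-3219 + ((-4 + 3/26) - 11969)) - 27677 = (-3219 + (-101/26 - 11969)) - 27677 = (-3219 - 311295/26) - 27677 = -394989/26 - 27677 = -1114591/26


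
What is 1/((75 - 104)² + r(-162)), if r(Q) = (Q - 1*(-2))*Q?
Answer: 1/26761 ≈ 3.7368e-5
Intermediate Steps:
r(Q) = Q*(2 + Q) (r(Q) = (Q + 2)*Q = (2 + Q)*Q = Q*(2 + Q))
1/((75 - 104)² + r(-162)) = 1/((75 - 104)² - 162*(2 - 162)) = 1/((-29)² - 162*(-160)) = 1/(841 + 25920) = 1/26761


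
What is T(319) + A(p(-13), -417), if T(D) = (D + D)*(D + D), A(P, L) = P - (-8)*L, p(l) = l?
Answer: 403695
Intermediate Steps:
A(P, L) = P + 8*L
T(D) = 4*D**2 (T(D) = (2*D)*(2*D) = 4*D**2)
T(319) + A(p(-13), -417) = 4*319**2 + (-13 + 8*(-417)) = 4*101761 + (-13 - 3336) = 407044 - 3349 = 403695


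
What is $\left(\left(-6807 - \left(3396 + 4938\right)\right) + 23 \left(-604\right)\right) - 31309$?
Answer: $-60342$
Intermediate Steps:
$\left(\left(-6807 - \left(3396 + 4938\right)\right) + 23 \left(-604\right)\right) - 31309 = \left(\left(-6807 - 8334\right) - 13892\right) - 31309 = \left(-15141 - 13892\right) - 31309 = -29033 - 31309 = -60342$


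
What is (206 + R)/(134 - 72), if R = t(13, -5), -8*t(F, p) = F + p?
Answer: 205/62 ≈ 3.3064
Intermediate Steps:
t(F, p) = -F/8 - p/8 (t(F, p) = -(F + p)/8 = -F/8 - p/8)
R = -1 (R = -⅛*13 - ⅛*(-5) = -13/8 + 5/8 = -1)
(206 + R)/(134 - 72) = (206 - 1)/(134 - 72) = 205/62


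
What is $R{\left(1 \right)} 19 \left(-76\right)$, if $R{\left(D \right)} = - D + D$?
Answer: $0$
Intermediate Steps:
$R{\left(D \right)} = 0$
$R{\left(1 \right)} 19 \left(-76\right) = 0 \cdot 19 \left(-76\right) = 0 \left(-76\right) = 0$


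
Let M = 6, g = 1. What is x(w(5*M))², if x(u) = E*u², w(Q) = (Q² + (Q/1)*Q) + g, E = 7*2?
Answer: 2062105699651396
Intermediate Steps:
E = 14
w(Q) = 1 + 2*Q² (w(Q) = (Q² + (Q/1)*Q) + 1 = (Q² + (Q*1)*Q) + 1 = (Q² + Q*Q) + 1 = (Q² + Q²) + 1 = 2*Q² + 1 = 1 + 2*Q²)
x(u) = 14*u²
x(w(5*M))² = (14*(1 + 2*(5*6)²)²)² = (14*(1 + 2*30²)²)² = (14*(1 + 2*900)²)² = (14*(1 + 1800)²)² = (14*1801²)² = (14*3243601)² = 45410414² = 2062105699651396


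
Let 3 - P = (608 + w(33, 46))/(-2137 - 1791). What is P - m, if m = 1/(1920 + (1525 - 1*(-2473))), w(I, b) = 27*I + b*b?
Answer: 45563677/11622952 ≈ 3.9201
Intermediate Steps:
w(I, b) = b² + 27*I (w(I, b) = 27*I + b² = b² + 27*I)
P = 15399/3928 (P = 3 - (608 + (46² + 27*33))/(-2137 - 1791) = 3 - (608 + (2116 + 891))/(-3928) = 3 - (608 + 3007)*(-1)/3928 = 3 - 3615*(-1)/3928 = 3 - 1*(-3615/3928) = 3 + 3615/3928 = 15399/3928 ≈ 3.9203)
m = 1/5918 (m = 1/(1920 + (1525 + 2473)) = 1/(1920 + 3998) = 1/5918 ≈ 0.00016898)
P - m = 15399/3928 - 1*1/5918 = 15399/3928 - 1/5918 = 45563677/11622952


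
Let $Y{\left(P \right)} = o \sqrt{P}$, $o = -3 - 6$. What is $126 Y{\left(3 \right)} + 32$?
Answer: $32 - 1134 \sqrt{3} \approx -1932.1$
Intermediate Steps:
$o = -9$
$Y{\left(P \right)} = - 9 \sqrt{P}$
$126 Y{\left(3 \right)} + 32 = 126 \left(- 9 \sqrt{3}\right) + 32 = - 1134 \sqrt{3} + 32 = 32 - 1134 \sqrt{3}$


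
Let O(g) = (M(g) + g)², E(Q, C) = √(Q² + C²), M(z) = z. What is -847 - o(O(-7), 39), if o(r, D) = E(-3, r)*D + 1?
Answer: -848 - 195*√1537 ≈ -8492.9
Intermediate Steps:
E(Q, C) = √(C² + Q²)
O(g) = 4*g² (O(g) = (g + g)² = (2*g)² = 4*g²)
o(r, D) = 1 + D*√(9 + r²) (o(r, D) = √(r² + (-3)²)*D + 1 = √(r² + 9)*D + 1 = √(9 + r²)*D + 1 = D*√(9 + r²) + 1 = 1 + D*√(9 + r²))
-847 - o(O(-7), 39) = -847 - (1 + 39*√(9 + (4*(-7)²)²)) = -847 - (1 + 39*√(9 + (4*49)²)) = -847 - (1 + 39*√(9 + 196²)) = -847 - (1 + 39*√(9 + 38416)) = -847 - (1 + 39*√38425) = -847 - (1 + 39*(5*√1537)) = -847 - (1 + 195*√1537) = -847 + (-1 - 195*√1537) = -848 - 195*√1537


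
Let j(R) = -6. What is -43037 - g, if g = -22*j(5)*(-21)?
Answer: -40265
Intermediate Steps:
g = -2772 (g = -22*(-6)*(-21) = 132*(-21) = -2772)
-43037 - g = -43037 - 1*(-2772) = -43037 + 2772 = -40265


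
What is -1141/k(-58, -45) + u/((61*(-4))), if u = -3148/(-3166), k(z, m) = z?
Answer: 55077780/2800327 ≈ 19.668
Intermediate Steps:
u = 1574/1583 (u = -3148*(-1/3166) = 1574/1583 ≈ 0.99431)
-1141/k(-58, -45) + u/((61*(-4))) = -1141/(-58) + 1574/(1583*((61*(-4)))) = -1141*(-1/58) + (1574/1583)/(-244) = 1141/58 + (1574/1583)*(-1/244) = 1141/58 - 787/193126 = 55077780/2800327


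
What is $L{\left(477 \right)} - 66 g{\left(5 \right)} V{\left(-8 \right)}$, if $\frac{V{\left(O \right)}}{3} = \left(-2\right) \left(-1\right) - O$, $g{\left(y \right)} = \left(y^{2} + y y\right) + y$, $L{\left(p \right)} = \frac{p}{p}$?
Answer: $-108899$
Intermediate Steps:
$L{\left(p \right)} = 1$
$g{\left(y \right)} = y + 2 y^{2}$ ($g{\left(y \right)} = \left(y^{2} + y^{2}\right) + y = 2 y^{2} + y = y + 2 y^{2}$)
$V{\left(O \right)} = 6 - 3 O$ ($V{\left(O \right)} = 3 \left(\left(-2\right) \left(-1\right) - O\right) = 3 \left(2 - O\right) = 6 - 3 O$)
$L{\left(477 \right)} - 66 g{\left(5 \right)} V{\left(-8 \right)} = 1 - 66 \cdot 5 \left(1 + 2 \cdot 5\right) \left(6 - -24\right) = 1 - 66 \cdot 5 \left(1 + 10\right) \left(6 + 24\right) = 1 - 66 \cdot 5 \cdot 11 \cdot 30 = 1 - 66 \cdot 55 \cdot 30 = 1 - 3630 \cdot 30 = 1 - 108900 = -108899$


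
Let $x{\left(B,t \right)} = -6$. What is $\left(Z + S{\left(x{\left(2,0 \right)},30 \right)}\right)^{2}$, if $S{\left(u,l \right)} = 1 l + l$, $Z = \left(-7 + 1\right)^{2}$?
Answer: $9216$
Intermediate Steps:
$Z = 36$ ($Z = \left(-6\right)^{2} = 36$)
$S{\left(u,l \right)} = 2 l$ ($S{\left(u,l \right)} = l + l = 2 l$)
$\left(Z + S{\left(x{\left(2,0 \right)},30 \right)}\right)^{2} = \left(36 + 2 \cdot 30\right)^{2} = \left(36 + 60\right)^{2} = 96^{2} = 9216$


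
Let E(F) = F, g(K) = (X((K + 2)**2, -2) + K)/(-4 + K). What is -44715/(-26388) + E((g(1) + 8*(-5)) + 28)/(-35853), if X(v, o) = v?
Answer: 534523837/315362988 ≈ 1.6949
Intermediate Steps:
g(K) = (K + (2 + K)**2)/(-4 + K) (g(K) = ((K + 2)**2 + K)/(-4 + K) = ((2 + K)**2 + K)/(-4 + K) = (K + (2 + K)**2)/(-4 + K))
-44715/(-26388) + E((g(1) + 8*(-5)) + 28)/(-35853) = -44715/(-26388) + (((1 + (2 + 1)**2)/(-4 + 1) + 8*(-5)) + 28)/(-35853) = -44715*(-1/26388) + (((1 + 3**2)/(-3) - 40) + 28)*(-1/35853) = 14905/8796 + ((-(1 + 9)/3 - 40) + 28)*(-1/35853) = 14905/8796 + ((-1/3*10 - 40) + 28)*(-1/35853) = 14905/8796 + ((-10/3 - 40) + 28)*(-1/35853) = 14905/8796 + (-130/3 + 28)*(-1/35853) = 14905/8796 - 46/3*(-1/35853) = 14905/8796 + 46/107559 = 534523837/315362988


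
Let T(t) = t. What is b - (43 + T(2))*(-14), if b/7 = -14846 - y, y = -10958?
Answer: -26586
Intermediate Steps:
b = -27216 (b = 7*(-14846 - 1*(-10958)) = 7*(-14846 + 10958) = 7*(-3888) = -27216)
b - (43 + T(2))*(-14) = -27216 - (43 + 2)*(-14) = -27216 - 45*(-14) = -27216 - 1*(-630) = -27216 + 630 = -26586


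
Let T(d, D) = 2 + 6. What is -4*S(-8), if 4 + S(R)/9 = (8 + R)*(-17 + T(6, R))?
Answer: 144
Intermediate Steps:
T(d, D) = 8
S(R) = -684 - 81*R (S(R) = -36 + 9*((8 + R)*(-17 + 8)) = -36 + 9*((8 + R)*(-9)) = -36 + 9*(-72 - 9*R) = -36 + (-648 - 81*R) = -684 - 81*R)
-4*S(-8) = -4*(-684 - 81*(-8)) = -4*(-684 + 648) = -4*(-36) = 144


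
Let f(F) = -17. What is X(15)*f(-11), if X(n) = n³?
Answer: -57375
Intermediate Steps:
X(15)*f(-11) = 15³*(-17) = 3375*(-17) = -57375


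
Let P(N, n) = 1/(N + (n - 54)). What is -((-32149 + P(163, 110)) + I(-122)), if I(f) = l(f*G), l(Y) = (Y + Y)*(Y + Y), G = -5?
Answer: -318918970/219 ≈ -1.4563e+6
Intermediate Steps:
P(N, n) = 1/(-54 + N + n) (P(N, n) = 1/(N + (-54 + n)) = 1/(-54 + N + n))
l(Y) = 4*Y**2 (l(Y) = (2*Y)*(2*Y) = 4*Y**2)
I(f) = 100*f**2 (I(f) = 4*(f*(-5))**2 = 4*(-5*f)**2 = 4*(25*f**2) = 100*f**2)
-((-32149 + P(163, 110)) + I(-122)) = -((-32149 + 1/(-54 + 163 + 110)) + 100*(-122)**2) = -((-32149 + 1/219) + 100*14884) = -((-32149 + 1/219) + 1488400) = -(-7040630/219 + 1488400) = -1*318918970/219 = -318918970/219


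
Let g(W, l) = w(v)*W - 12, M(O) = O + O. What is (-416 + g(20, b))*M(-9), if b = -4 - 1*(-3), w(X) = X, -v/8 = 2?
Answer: 13464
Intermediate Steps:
v = -16 (v = -8*2 = -16)
M(O) = 2*O
b = -1 (b = -4 + 3 = -1)
g(W, l) = -12 - 16*W (g(W, l) = -16*W - 12 = -12 - 16*W)
(-416 + g(20, b))*M(-9) = (-416 + (-12 - 16*20))*(2*(-9)) = (-416 + (-12 - 320))*(-18) = (-416 - 332)*(-18) = -748*(-18) = 13464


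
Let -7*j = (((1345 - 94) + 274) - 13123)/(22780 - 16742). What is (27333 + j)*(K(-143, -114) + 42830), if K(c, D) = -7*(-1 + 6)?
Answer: 24719850795960/21133 ≈ 1.1697e+9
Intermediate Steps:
K(c, D) = -35 (K(c, D) = -7*5 = -35)
j = 5799/21133 (j = -(((1345 - 94) + 274) - 13123)/(7*(22780 - 16742)) = -((1251 + 274) - 13123)/(7*6038) = -(1525 - 13123)/(7*6038) = -(-11598)/(7*6038) = -⅐*(-5799/3019) = 5799/21133 ≈ 0.27441)
(27333 + j)*(K(-143, -114) + 42830) = (27333 + 5799/21133)*(-35 + 42830) = (577634088/21133)*42795 = 24719850795960/21133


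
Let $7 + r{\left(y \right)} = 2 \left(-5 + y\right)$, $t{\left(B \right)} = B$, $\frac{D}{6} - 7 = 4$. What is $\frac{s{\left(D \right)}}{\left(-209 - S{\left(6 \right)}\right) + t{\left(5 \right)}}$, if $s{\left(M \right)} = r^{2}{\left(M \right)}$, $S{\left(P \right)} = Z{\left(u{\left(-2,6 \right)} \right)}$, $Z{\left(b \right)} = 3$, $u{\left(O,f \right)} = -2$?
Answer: $- \frac{575}{9} \approx -63.889$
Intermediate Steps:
$D = 66$ ($D = 42 + 6 \cdot 4 = 42 + 24 = 66$)
$r{\left(y \right)} = -17 + 2 y$ ($r{\left(y \right)} = -7 + 2 \left(-5 + y\right) = -7 + \left(-10 + 2 y\right) = -17 + 2 y$)
$S{\left(P \right)} = 3$
$s{\left(M \right)} = \left(-17 + 2 M\right)^{2}$
$\frac{s{\left(D \right)}}{\left(-209 - S{\left(6 \right)}\right) + t{\left(5 \right)}} = \frac{\left(-17 + 2 \cdot 66\right)^{2}}{\left(-209 - 3\right) + 5} = \frac{\left(-17 + 132\right)^{2}}{\left(-209 - 3\right) + 5} = \frac{115^{2}}{-212 + 5} = \frac{13225}{-207} = 13225 \left(- \frac{1}{207}\right) = - \frac{575}{9}$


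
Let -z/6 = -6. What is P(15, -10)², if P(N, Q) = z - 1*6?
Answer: 900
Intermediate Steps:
z = 36 (z = -6*(-6) = 36)
P(N, Q) = 30 (P(N, Q) = 36 - 1*6 = 36 - 6 = 30)
P(15, -10)² = 30² = 900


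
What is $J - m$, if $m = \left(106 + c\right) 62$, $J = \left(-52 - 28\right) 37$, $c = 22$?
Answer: $-10896$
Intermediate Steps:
$J = -2960$ ($J = \left(-80\right) 37 = -2960$)
$m = 7936$ ($m = \left(106 + 22\right) 62 = 128 \cdot 62 = 7936$)
$J - m = -2960 - 7936 = -10896$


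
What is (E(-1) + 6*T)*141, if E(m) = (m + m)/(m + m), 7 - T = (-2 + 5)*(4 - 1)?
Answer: -1551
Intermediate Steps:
T = -2 (T = 7 - (-2 + 5)*(4 - 1) = 7 - 3*3 = 7 - 1*9 = 7 - 9 = -2)
E(m) = 1 (E(m) = (2*m)/((2*m)) = (2*m)*(1/(2*m)) = 1)
(E(-1) + 6*T)*141 = (1 + 6*(-2))*141 = (1 - 12)*141 = -11*141 = -1551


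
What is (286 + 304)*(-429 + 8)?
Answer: -248390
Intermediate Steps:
(286 + 304)*(-429 + 8) = 590*(-421) = -248390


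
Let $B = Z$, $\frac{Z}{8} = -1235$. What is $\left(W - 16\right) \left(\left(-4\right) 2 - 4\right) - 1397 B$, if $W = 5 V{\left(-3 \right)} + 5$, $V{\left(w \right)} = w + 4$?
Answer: $13802432$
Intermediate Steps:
$Z = -9880$ ($Z = 8 \left(-1235\right) = -9880$)
$V{\left(w \right)} = 4 + w$
$W = 10$ ($W = 5 \left(4 - 3\right) + 5 = 5 \cdot 1 + 5 = 5 + 5 = 10$)
$B = -9880$
$\left(W - 16\right) \left(\left(-4\right) 2 - 4\right) - 1397 B = \left(10 - 16\right) \left(\left(-4\right) 2 - 4\right) - -13802360 = - 6 \left(-8 - 4\right) + 13802360 = \left(-6\right) \left(-12\right) + 13802360 = 72 + 13802360 = 13802432$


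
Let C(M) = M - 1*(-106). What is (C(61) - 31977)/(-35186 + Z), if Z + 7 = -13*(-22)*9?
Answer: 31810/32619 ≈ 0.97520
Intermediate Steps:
C(M) = 106 + M (C(M) = M + 106 = 106 + M)
Z = 2567 (Z = -7 - 13*(-22)*9 = -7 + 286*9 = -7 + 2574 = 2567)
(C(61) - 31977)/(-35186 + Z) = ((106 + 61) - 31977)/(-35186 + 2567) = (167 - 31977)/(-32619) = -31810*(-1/32619) = 31810/32619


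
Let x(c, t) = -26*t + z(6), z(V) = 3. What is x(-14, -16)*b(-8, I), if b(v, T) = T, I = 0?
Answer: 0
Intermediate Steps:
x(c, t) = 3 - 26*t (x(c, t) = -26*t + 3 = 3 - 26*t)
x(-14, -16)*b(-8, I) = (3 - 26*(-16))*0 = (3 + 416)*0 = 419*0 = 0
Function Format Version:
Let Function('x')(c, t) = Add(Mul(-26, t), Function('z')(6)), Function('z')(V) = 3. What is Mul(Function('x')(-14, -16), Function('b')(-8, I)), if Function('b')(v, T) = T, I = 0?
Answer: 0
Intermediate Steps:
Function('x')(c, t) = Add(3, Mul(-26, t)) (Function('x')(c, t) = Add(Mul(-26, t), 3) = Add(3, Mul(-26, t)))
Mul(Function('x')(-14, -16), Function('b')(-8, I)) = Mul(Add(3, Mul(-26, -16)), 0) = Mul(Add(3, 416), 0) = Mul(419, 0) = 0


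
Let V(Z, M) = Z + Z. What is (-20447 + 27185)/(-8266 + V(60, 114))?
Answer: -3369/4073 ≈ -0.82715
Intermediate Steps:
V(Z, M) = 2*Z
(-20447 + 27185)/(-8266 + V(60, 114)) = (-20447 + 27185)/(-8266 + 2*60) = 6738/(-8266 + 120) = 6738/(-8146) = 6738*(-1/8146) = -3369/4073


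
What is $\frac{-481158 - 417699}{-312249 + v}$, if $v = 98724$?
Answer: $\frac{99873}{23725} \approx 4.2096$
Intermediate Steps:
$\frac{-481158 - 417699}{-312249 + v} = \frac{-481158 - 417699}{-312249 + 98724} = - \frac{898857}{-213525} = \left(-898857\right) \left(- \frac{1}{213525}\right) = \frac{99873}{23725}$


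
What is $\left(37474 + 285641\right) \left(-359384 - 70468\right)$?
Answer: $-138891628980$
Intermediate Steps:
$\left(37474 + 285641\right) \left(-359384 - 70468\right) = 323115 \left(-429852\right) = -138891628980$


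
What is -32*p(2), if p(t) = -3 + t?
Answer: 32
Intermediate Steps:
-32*p(2) = -32*(-3 + 2) = -32*(-1) = 32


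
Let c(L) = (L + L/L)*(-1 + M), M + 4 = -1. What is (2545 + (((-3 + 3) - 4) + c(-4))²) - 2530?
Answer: 211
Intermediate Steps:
M = -5 (M = -4 - 1 = -5)
c(L) = -6 - 6*L (c(L) = (L + L/L)*(-1 - 5) = (L + 1)*(-6) = (1 + L)*(-6) = -6 - 6*L)
(2545 + (((-3 + 3) - 4) + c(-4))²) - 2530 = (2545 + (((-3 + 3) - 4) + (-6 - 6*(-4)))²) - 2530 = (2545 + ((0 - 4) + (-6 + 24))²) - 2530 = (2545 + (-4 + 18)²) - 2530 = (2545 + 14²) - 2530 = (2545 + 196) - 2530 = 2741 - 2530 = 211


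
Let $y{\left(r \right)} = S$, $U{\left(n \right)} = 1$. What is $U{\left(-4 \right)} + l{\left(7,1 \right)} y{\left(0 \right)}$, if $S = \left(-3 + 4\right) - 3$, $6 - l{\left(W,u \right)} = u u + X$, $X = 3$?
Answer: $-3$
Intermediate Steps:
$l{\left(W,u \right)} = 3 - u^{2}$ ($l{\left(W,u \right)} = 6 - \left(u u + 3\right) = 6 - \left(u^{2} + 3\right) = 6 - \left(3 + u^{2}\right) = 3 - u^{2}$)
$S = -2$ ($S = 1 - 3 = -2$)
$y{\left(r \right)} = -2$
$U{\left(-4 \right)} + l{\left(7,1 \right)} y{\left(0 \right)} = 1 + \left(3 - 1^{2}\right) \left(-2\right) = 1 + \left(3 - 1\right) \left(-2\right) = 1 + 2 \left(-2\right) = 1 - 4 = -3$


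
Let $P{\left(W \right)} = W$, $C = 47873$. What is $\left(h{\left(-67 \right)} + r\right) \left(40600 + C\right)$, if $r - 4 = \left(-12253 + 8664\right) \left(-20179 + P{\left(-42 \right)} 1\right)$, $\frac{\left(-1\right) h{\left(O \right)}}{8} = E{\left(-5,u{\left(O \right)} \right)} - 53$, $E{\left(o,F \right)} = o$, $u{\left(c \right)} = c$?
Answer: $6420807386301$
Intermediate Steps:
$h{\left(O \right)} = 464$ ($h{\left(O \right)} = - 8 \left(-5 - 53\right) = \left(-8\right) \left(-58\right) = 464$)
$r = 72573173$ ($r = 4 + \left(-12253 + 8664\right) \left(-20179 - 42\right) = 4 - 3589 \left(-20179 - 42\right) = 4 - -72573169 = 4 + 72573169 = 72573173$)
$\left(h{\left(-67 \right)} + r\right) \left(40600 + C\right) = \left(464 + 72573173\right) \left(40600 + 47873\right) = 72573637 \cdot 88473 = 6420807386301$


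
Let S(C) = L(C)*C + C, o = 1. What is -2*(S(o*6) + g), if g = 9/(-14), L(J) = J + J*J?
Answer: -3603/7 ≈ -514.71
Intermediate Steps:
L(J) = J + J²
S(C) = C + C²*(1 + C) (S(C) = (C*(1 + C))*C + C = C²*(1 + C) + C = C + C²*(1 + C))
g = -9/14 (g = 9*(-1/14) = -9/14 ≈ -0.64286)
-2*(S(o*6) + g) = -2*((1*6)*(1 + (1*6)*(1 + 1*6)) - 9/14) = -2*(6*(1 + 6*(1 + 6)) - 9/14) = -2*(6*(1 + 6*7) - 9/14) = -2*(6*(1 + 42) - 9/14) = -2*(6*43 - 9/14) = -2*(258 - 9/14) = -2*3603/14 = -3603/7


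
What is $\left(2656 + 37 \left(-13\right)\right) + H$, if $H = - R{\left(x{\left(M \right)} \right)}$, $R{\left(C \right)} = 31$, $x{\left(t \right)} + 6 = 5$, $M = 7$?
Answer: $2144$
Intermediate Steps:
$x{\left(t \right)} = -1$ ($x{\left(t \right)} = -6 + 5 = -1$)
$H = -31$ ($H = \left(-1\right) 31 = -31$)
$\left(2656 + 37 \left(-13\right)\right) + H = \left(2656 + 37 \left(-13\right)\right) - 31 = \left(2656 - 481\right) - 31 = 2175 - 31 = 2144$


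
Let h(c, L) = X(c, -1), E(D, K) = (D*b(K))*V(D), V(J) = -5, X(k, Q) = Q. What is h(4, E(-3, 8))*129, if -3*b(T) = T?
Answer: -129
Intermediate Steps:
b(T) = -T/3
E(D, K) = 5*D*K/3 (E(D, K) = (D*(-K/3))*(-5) = -D*K/3*(-5) = 5*D*K/3)
h(c, L) = -1
h(4, E(-3, 8))*129 = -1*129 = -129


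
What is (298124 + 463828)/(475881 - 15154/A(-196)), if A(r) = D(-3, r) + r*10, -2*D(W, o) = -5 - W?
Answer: 1492663968/932266033 ≈ 1.6011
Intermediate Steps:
D(W, o) = 5/2 + W/2 (D(W, o) = -(-5 - W)/2 = 5/2 + W/2)
A(r) = 1 + 10*r (A(r) = (5/2 + (½)*(-3)) + r*10 = (5/2 - 3/2) + 10*r = 1 + 10*r)
(298124 + 463828)/(475881 - 15154/A(-196)) = (298124 + 463828)/(475881 - 15154/(1 + 10*(-196))) = 761952/(475881 - 15154/(1 - 1960)) = 761952/(475881 - 15154/(-1959)) = 761952/(475881 - 15154*(-1/1959)) = 761952/(475881 + 15154/1959) = 761952/(932266033/1959) = 761952*(1959/932266033) = 1492663968/932266033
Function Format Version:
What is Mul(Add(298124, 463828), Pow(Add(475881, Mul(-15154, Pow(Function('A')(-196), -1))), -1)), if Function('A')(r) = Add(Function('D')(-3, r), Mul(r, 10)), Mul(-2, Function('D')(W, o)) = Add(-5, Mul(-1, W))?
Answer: Rational(1492663968, 932266033) ≈ 1.6011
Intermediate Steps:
Function('D')(W, o) = Add(Rational(5, 2), Mul(Rational(1, 2), W)) (Function('D')(W, o) = Mul(Rational(-1, 2), Add(-5, Mul(-1, W))) = Add(Rational(5, 2), Mul(Rational(1, 2), W)))
Function('A')(r) = Add(1, Mul(10, r)) (Function('A')(r) = Add(Add(Rational(5, 2), Mul(Rational(1, 2), -3)), Mul(r, 10)) = Add(Add(Rational(5, 2), Rational(-3, 2)), Mul(10, r)) = Add(1, Mul(10, r)))
Mul(Add(298124, 463828), Pow(Add(475881, Mul(-15154, Pow(Function('A')(-196), -1))), -1)) = Mul(Add(298124, 463828), Pow(Add(475881, Mul(-15154, Pow(Add(1, Mul(10, -196)), -1))), -1)) = Mul(761952, Pow(Add(475881, Mul(-15154, Pow(Add(1, -1960), -1))), -1)) = Mul(761952, Pow(Add(475881, Mul(-15154, Pow(-1959, -1))), -1)) = Mul(761952, Pow(Add(475881, Mul(-15154, Rational(-1, 1959))), -1)) = Mul(761952, Pow(Add(475881, Rational(15154, 1959)), -1)) = Mul(761952, Pow(Rational(932266033, 1959), -1)) = Mul(761952, Rational(1959, 932266033)) = Rational(1492663968, 932266033)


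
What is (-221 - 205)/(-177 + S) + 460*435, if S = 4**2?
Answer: 32216526/161 ≈ 2.0010e+5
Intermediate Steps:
S = 16
(-221 - 205)/(-177 + S) + 460*435 = (-221 - 205)/(-177 + 16) + 460*435 = -426/(-161) + 200100 = -426*(-1/161) + 200100 = 426/161 + 200100 = 32216526/161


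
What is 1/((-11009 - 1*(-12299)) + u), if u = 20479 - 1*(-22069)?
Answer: 1/43838 ≈ 2.2811e-5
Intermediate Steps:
u = 42548 (u = 20479 + 22069 = 42548)
1/((-11009 - 1*(-12299)) + u) = 1/((-11009 - 1*(-12299)) + 42548) = 1/((-11009 + 12299) + 42548) = 1/(1290 + 42548) = 1/43838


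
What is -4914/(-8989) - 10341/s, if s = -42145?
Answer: 300055779/378841405 ≈ 0.79204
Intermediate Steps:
-4914/(-8989) - 10341/s = -4914/(-8989) - 10341/(-42145) = -4914*(-1/8989) - 10341*(-1/42145) = 4914/8989 + 10341/42145 = 300055779/378841405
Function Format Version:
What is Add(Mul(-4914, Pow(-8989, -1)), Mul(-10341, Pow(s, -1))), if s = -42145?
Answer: Rational(300055779, 378841405) ≈ 0.79204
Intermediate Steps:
Add(Mul(-4914, Pow(-8989, -1)), Mul(-10341, Pow(s, -1))) = Add(Mul(-4914, Pow(-8989, -1)), Mul(-10341, Pow(-42145, -1))) = Add(Mul(-4914, Rational(-1, 8989)), Mul(-10341, Rational(-1, 42145))) = Add(Rational(4914, 8989), Rational(10341, 42145)) = Rational(300055779, 378841405)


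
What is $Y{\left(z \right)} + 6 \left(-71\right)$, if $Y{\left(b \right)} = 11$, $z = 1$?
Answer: $-415$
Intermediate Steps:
$Y{\left(z \right)} + 6 \left(-71\right) = 11 + 6 \left(-71\right) = 11 - 426 = -415$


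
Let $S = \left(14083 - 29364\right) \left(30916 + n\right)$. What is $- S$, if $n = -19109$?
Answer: $180422767$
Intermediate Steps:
$S = -180422767$ ($S = \left(14083 - 29364\right) \left(30916 - 19109\right) = \left(-15281\right) 11807 = -180422767$)
$- S = \left(-1\right) \left(-180422767\right) = 180422767$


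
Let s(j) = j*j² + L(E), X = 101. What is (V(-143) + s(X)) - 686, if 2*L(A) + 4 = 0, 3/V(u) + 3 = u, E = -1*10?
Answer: 150323495/146 ≈ 1.0296e+6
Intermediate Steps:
E = -10
V(u) = 3/(-3 + u)
L(A) = -2 (L(A) = -2 + (½)*0 = -2 + 0 = -2)
s(j) = -2 + j³ (s(j) = j*j² - 2 = j³ - 2 = -2 + j³)
(V(-143) + s(X)) - 686 = (3/(-3 - 143) + (-2 + 101³)) - 686 = (3/(-146) + (-2 + 1030301)) - 686 = (3*(-1/146) + 1030299) - 686 = (-3/146 + 1030299) - 686 = 150423651/146 - 686 = 150323495/146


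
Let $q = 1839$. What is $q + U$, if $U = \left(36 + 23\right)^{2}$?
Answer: $5320$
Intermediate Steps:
$U = 3481$ ($U = 59^{2} = 3481$)
$q + U = 1839 + 3481 = 5320$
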